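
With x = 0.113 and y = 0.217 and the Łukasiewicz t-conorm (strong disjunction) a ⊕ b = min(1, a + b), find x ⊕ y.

0.330

x ⊕ y = min(1, 0.113 + 0.217) = min(1, 0.330) = 0.330
For comparison, the Gödel t-conorm max(a, b) would give 0.217.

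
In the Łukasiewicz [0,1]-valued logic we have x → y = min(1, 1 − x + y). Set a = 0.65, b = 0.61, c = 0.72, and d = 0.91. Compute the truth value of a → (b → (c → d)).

c → d = min(1, 1 − 0.72 + 0.91) = min(1, 1.19) = 1.00
b → (c → d) = min(1, 1 − 0.61 + 1.00) = min(1, 1.39) = 1.00
a → (b → (c → d)) = min(1, 1 − 0.65 + 1.00) = min(1, 1.35) = 1.00

1.00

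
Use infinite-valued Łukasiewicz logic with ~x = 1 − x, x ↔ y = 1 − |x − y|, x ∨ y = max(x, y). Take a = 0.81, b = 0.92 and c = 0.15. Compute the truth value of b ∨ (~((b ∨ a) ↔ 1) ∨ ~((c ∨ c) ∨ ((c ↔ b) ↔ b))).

b ∨ a = max(0.92, 0.81) = 0.92
(b ∨ a) ↔ 1 = 1 − |0.92 − 1.00| = 1 − 0.08 = 0.92
~((b ∨ a) ↔ 1) = 1 − 0.92 = 0.08
c ∨ c = max(0.15, 0.15) = 0.15
c ↔ b = 1 − |0.15 − 0.92| = 1 − 0.77 = 0.23
(c ↔ b) ↔ b = 1 − |0.23 − 0.92| = 1 − 0.69 = 0.31
(c ∨ c) ∨ ((c ↔ b) ↔ b) = max(0.15, 0.31) = 0.31
~((c ∨ c) ∨ ((c ↔ b) ↔ b)) = 1 − 0.31 = 0.69
~((b ∨ a) ↔ 1) ∨ ~((c ∨ c) ∨ ((c ↔ b) ↔ b)) = max(0.08, 0.69) = 0.69
b ∨ (~((b ∨ a) ↔ 1) ∨ ~((c ∨ c) ∨ ((c ↔ b) ↔ b))) = max(0.92, 0.69) = 0.92

0.92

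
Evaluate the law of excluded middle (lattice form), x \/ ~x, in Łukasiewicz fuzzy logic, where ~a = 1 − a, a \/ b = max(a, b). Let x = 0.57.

0.57

~x = 1 − 0.57 = 0.43
x \/ ~x = max(0.57, 0.43) = 0.57
(The value 0.57 < 1 shows this instance is not satisfied; not a Ł∞-tautology — its value is max(a, 1−a).)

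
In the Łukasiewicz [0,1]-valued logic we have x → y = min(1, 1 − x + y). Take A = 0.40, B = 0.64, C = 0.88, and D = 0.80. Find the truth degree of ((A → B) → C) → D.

0.92

A → B = min(1, 1 − 0.40 + 0.64) = min(1, 1.24) = 1.00
(A → B) → C = min(1, 1 − 1.00 + 0.88) = min(1, 0.88) = 0.88
((A → B) → C) → D = min(1, 1 − 0.88 + 0.80) = min(1, 0.92) = 0.92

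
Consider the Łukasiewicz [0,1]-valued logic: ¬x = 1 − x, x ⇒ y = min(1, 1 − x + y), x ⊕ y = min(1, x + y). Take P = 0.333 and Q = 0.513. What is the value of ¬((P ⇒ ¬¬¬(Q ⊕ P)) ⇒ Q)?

0.308

Q ⊕ P = min(1, 0.513 + 0.333) = min(1, 0.846) = 0.846
¬(Q ⊕ P) = 1 − 0.846 = 0.154
¬¬(Q ⊕ P) = 1 − 0.154 = 0.846
¬¬¬(Q ⊕ P) = 1 − 0.846 = 0.154
P ⇒ ¬¬¬(Q ⊕ P) = min(1, 1 − 0.333 + 0.154) = min(1, 0.821) = 0.821
(P ⇒ ¬¬¬(Q ⊕ P)) ⇒ Q = min(1, 1 − 0.821 + 0.513) = min(1, 0.692) = 0.692
¬((P ⇒ ¬¬¬(Q ⊕ P)) ⇒ Q) = 1 − 0.692 = 0.308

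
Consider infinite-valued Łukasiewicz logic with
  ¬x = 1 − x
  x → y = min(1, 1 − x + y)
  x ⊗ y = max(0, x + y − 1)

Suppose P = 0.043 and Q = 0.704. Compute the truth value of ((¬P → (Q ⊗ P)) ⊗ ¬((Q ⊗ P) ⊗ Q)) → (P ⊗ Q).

¬P = 1 − 0.043 = 0.957
Q ⊗ P = max(0, 0.704 + 0.043 − 1) = max(0, -0.253) = 0.000
¬P → (Q ⊗ P) = min(1, 1 − 0.957 + 0.000) = min(1, 0.043) = 0.043
(Q ⊗ P) ⊗ Q = max(0, 0.000 + 0.704 − 1) = max(0, -0.296) = 0.000
¬((Q ⊗ P) ⊗ Q) = 1 − 0.000 = 1.000
(¬P → (Q ⊗ P)) ⊗ ¬((Q ⊗ P) ⊗ Q) = max(0, 0.043 + 1.000 − 1) = max(0, 0.043) = 0.043
P ⊗ Q = max(0, 0.043 + 0.704 − 1) = max(0, -0.253) = 0.000
((¬P → (Q ⊗ P)) ⊗ ¬((Q ⊗ P) ⊗ Q)) → (P ⊗ Q) = min(1, 1 − 0.043 + 0.000) = min(1, 0.957) = 0.957

0.957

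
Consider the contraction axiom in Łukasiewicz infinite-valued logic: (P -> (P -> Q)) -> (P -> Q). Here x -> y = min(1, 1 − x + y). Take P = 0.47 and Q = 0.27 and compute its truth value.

P -> Q = min(1, 1 − 0.47 + 0.27) = min(1, 0.80) = 0.80
P -> (P -> Q) = min(1, 1 − 0.47 + 0.80) = min(1, 1.33) = 1.00
(P -> (P -> Q)) -> (P -> Q) = min(1, 1 − 1.00 + 0.80) = min(1, 0.80) = 0.80
(The value 0.80 < 1 shows this instance is not satisfied; fails in Ł∞ (the t-norm is not idempotent).)

0.80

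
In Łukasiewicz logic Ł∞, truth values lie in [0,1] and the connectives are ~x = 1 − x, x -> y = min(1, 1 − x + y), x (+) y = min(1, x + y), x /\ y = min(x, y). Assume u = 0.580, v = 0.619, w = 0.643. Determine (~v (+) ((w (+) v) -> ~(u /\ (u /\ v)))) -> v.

0.818

~v = 1 − 0.619 = 0.381
w (+) v = min(1, 0.643 + 0.619) = min(1, 1.262) = 1.000
u /\ v = min(0.580, 0.619) = 0.580
u /\ (u /\ v) = min(0.580, 0.580) = 0.580
~(u /\ (u /\ v)) = 1 − 0.580 = 0.420
(w (+) v) -> ~(u /\ (u /\ v)) = min(1, 1 − 1.000 + 0.420) = min(1, 0.420) = 0.420
~v (+) ((w (+) v) -> ~(u /\ (u /\ v))) = min(1, 0.381 + 0.420) = min(1, 0.801) = 0.801
(~v (+) ((w (+) v) -> ~(u /\ (u /\ v)))) -> v = min(1, 1 − 0.801 + 0.619) = min(1, 0.818) = 0.818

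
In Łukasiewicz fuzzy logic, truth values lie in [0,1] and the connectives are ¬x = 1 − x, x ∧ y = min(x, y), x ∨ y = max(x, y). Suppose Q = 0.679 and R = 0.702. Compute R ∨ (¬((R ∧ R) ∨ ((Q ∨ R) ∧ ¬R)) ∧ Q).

0.702

R ∧ R = min(0.702, 0.702) = 0.702
Q ∨ R = max(0.679, 0.702) = 0.702
¬R = 1 − 0.702 = 0.298
(Q ∨ R) ∧ ¬R = min(0.702, 0.298) = 0.298
(R ∧ R) ∨ ((Q ∨ R) ∧ ¬R) = max(0.702, 0.298) = 0.702
¬((R ∧ R) ∨ ((Q ∨ R) ∧ ¬R)) = 1 − 0.702 = 0.298
¬((R ∧ R) ∨ ((Q ∨ R) ∧ ¬R)) ∧ Q = min(0.298, 0.679) = 0.298
R ∨ (¬((R ∧ R) ∨ ((Q ∨ R) ∧ ¬R)) ∧ Q) = max(0.702, 0.298) = 0.702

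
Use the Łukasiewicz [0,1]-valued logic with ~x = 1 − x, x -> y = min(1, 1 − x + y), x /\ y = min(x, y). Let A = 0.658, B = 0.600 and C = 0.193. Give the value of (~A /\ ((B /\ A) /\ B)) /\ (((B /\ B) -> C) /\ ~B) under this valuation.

~A = 1 − 0.658 = 0.342
B /\ A = min(0.600, 0.658) = 0.600
(B /\ A) /\ B = min(0.600, 0.600) = 0.600
~A /\ ((B /\ A) /\ B) = min(0.342, 0.600) = 0.342
B /\ B = min(0.600, 0.600) = 0.600
(B /\ B) -> C = min(1, 1 − 0.600 + 0.193) = min(1, 0.593) = 0.593
~B = 1 − 0.600 = 0.400
((B /\ B) -> C) /\ ~B = min(0.593, 0.400) = 0.400
(~A /\ ((B /\ A) /\ B)) /\ (((B /\ B) -> C) /\ ~B) = min(0.342, 0.400) = 0.342

0.342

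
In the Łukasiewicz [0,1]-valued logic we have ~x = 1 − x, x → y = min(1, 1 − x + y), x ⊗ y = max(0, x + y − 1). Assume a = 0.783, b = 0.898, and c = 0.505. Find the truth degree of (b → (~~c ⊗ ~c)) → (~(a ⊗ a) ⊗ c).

~c = 1 − 0.505 = 0.495
~~c = 1 − 0.495 = 0.505
~~c ⊗ ~c = max(0, 0.505 + 0.495 − 1) = max(0, 0.000) = 0.000
b → (~~c ⊗ ~c) = min(1, 1 − 0.898 + 0.000) = min(1, 0.102) = 0.102
a ⊗ a = max(0, 0.783 + 0.783 − 1) = max(0, 0.566) = 0.566
~(a ⊗ a) = 1 − 0.566 = 0.434
~(a ⊗ a) ⊗ c = max(0, 0.434 + 0.505 − 1) = max(0, -0.061) = 0.000
(b → (~~c ⊗ ~c)) → (~(a ⊗ a) ⊗ c) = min(1, 1 − 0.102 + 0.000) = min(1, 0.898) = 0.898

0.898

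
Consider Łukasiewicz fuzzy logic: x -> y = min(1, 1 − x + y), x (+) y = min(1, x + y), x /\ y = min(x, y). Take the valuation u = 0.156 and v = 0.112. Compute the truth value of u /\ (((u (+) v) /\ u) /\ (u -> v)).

0.156

u (+) v = min(1, 0.156 + 0.112) = min(1, 0.268) = 0.268
(u (+) v) /\ u = min(0.268, 0.156) = 0.156
u -> v = min(1, 1 − 0.156 + 0.112) = min(1, 0.956) = 0.956
((u (+) v) /\ u) /\ (u -> v) = min(0.156, 0.956) = 0.156
u /\ (((u (+) v) /\ u) /\ (u -> v)) = min(0.156, 0.156) = 0.156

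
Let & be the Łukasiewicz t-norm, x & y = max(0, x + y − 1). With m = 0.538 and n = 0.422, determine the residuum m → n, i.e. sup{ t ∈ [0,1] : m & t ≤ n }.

0.884

The residuum of the Łukasiewicz t-norm gives the supremum: min(1, 1 − 0.538 + 0.422).
1 − 0.538 + 0.422 = 0.884, so t = min(1, 0.884) = 0.884.
Check: 0.538 & 0.884 = max(0, 0.422) = 0.422 ≤ 0.422.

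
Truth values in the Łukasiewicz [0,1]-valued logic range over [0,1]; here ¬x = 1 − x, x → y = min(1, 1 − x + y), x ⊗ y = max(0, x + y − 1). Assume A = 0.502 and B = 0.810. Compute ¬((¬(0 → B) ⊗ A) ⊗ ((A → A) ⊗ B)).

1.000

0 → B = min(1, 1 − 0.000 + 0.810) = min(1, 1.810) = 1.000
¬(0 → B) = 1 − 1.000 = 0.000
¬(0 → B) ⊗ A = max(0, 0.000 + 0.502 − 1) = max(0, -0.498) = 0.000
A → A = min(1, 1 − 0.502 + 0.502) = min(1, 1.000) = 1.000
(A → A) ⊗ B = max(0, 1.000 + 0.810 − 1) = max(0, 0.810) = 0.810
(¬(0 → B) ⊗ A) ⊗ ((A → A) ⊗ B) = max(0, 0.000 + 0.810 − 1) = max(0, -0.190) = 0.000
¬((¬(0 → B) ⊗ A) ⊗ ((A → A) ⊗ B)) = 1 − 0.000 = 1.000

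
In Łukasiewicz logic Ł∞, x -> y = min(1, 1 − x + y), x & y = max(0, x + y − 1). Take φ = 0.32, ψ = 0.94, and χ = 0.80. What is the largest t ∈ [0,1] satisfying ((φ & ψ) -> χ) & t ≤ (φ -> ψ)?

φ & ψ = max(0, 0.32 + 0.94 − 1) = max(0, 0.26) = 0.26
(φ & ψ) -> χ = min(1, 1 − 0.26 + 0.80) = min(1, 1.54) = 1.00
So the left factor is (φ & ψ) -> χ = 1.00.
φ -> ψ = min(1, 1 − 0.32 + 0.94) = min(1, 1.62) = 1.00
So the right-hand bound is φ -> ψ = 1.00.
The residuum of the Łukasiewicz t-norm gives the supremum: min(1, 1 − 1.00 + 1.00).
1 − 1.00 + 1.00 = 1.00, so t = min(1, 1.00) = 1.00.
Check: 1.00 & 1.00 = max(0, 1.00) = 1.00 ≤ 1.00.

1.00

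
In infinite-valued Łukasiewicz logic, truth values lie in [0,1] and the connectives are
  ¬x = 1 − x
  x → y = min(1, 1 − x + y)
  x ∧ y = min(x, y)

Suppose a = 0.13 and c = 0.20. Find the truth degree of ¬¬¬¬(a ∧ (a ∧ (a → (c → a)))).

0.13

c → a = min(1, 1 − 0.20 + 0.13) = min(1, 0.93) = 0.93
a → (c → a) = min(1, 1 − 0.13 + 0.93) = min(1, 1.80) = 1.00
a ∧ (a → (c → a)) = min(0.13, 1.00) = 0.13
a ∧ (a ∧ (a → (c → a))) = min(0.13, 0.13) = 0.13
¬(a ∧ (a ∧ (a → (c → a)))) = 1 − 0.13 = 0.87
¬¬(a ∧ (a ∧ (a → (c → a)))) = 1 − 0.87 = 0.13
¬¬¬(a ∧ (a ∧ (a → (c → a)))) = 1 − 0.13 = 0.87
¬¬¬¬(a ∧ (a ∧ (a → (c → a)))) = 1 − 0.87 = 0.13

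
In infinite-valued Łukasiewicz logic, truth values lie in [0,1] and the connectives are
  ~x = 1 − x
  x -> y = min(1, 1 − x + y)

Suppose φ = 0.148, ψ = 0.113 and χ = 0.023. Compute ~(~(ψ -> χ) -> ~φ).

ψ -> χ = min(1, 1 − 0.113 + 0.023) = min(1, 0.910) = 0.910
~(ψ -> χ) = 1 − 0.910 = 0.090
~φ = 1 − 0.148 = 0.852
~(ψ -> χ) -> ~φ = min(1, 1 − 0.090 + 0.852) = min(1, 1.762) = 1.000
~(~(ψ -> χ) -> ~φ) = 1 − 1.000 = 0.000

0.000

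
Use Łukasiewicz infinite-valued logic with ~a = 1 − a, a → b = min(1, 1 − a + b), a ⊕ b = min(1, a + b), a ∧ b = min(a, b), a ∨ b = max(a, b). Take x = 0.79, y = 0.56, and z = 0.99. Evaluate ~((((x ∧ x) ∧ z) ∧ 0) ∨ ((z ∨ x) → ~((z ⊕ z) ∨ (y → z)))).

0.99

x ∧ x = min(0.79, 0.79) = 0.79
(x ∧ x) ∧ z = min(0.79, 0.99) = 0.79
((x ∧ x) ∧ z) ∧ 0 = min(0.79, 0.00) = 0.00
z ∨ x = max(0.99, 0.79) = 0.99
z ⊕ z = min(1, 0.99 + 0.99) = min(1, 1.98) = 1.00
y → z = min(1, 1 − 0.56 + 0.99) = min(1, 1.43) = 1.00
(z ⊕ z) ∨ (y → z) = max(1.00, 1.00) = 1.00
~((z ⊕ z) ∨ (y → z)) = 1 − 1.00 = 0.00
(z ∨ x) → ~((z ⊕ z) ∨ (y → z)) = min(1, 1 − 0.99 + 0.00) = min(1, 0.01) = 0.01
(((x ∧ x) ∧ z) ∧ 0) ∨ ((z ∨ x) → ~((z ⊕ z) ∨ (y → z))) = max(0.00, 0.01) = 0.01
~((((x ∧ x) ∧ z) ∧ 0) ∨ ((z ∨ x) → ~((z ⊕ z) ∨ (y → z)))) = 1 − 0.01 = 0.99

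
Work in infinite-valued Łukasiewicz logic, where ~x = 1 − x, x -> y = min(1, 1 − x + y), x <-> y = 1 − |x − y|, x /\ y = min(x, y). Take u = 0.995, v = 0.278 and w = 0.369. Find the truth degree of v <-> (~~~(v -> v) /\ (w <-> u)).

v -> v = min(1, 1 − 0.278 + 0.278) = min(1, 1.000) = 1.000
~(v -> v) = 1 − 1.000 = 0.000
~~(v -> v) = 1 − 0.000 = 1.000
~~~(v -> v) = 1 − 1.000 = 0.000
w <-> u = 1 − |0.369 − 0.995| = 1 − 0.626 = 0.374
~~~(v -> v) /\ (w <-> u) = min(0.000, 0.374) = 0.000
v <-> (~~~(v -> v) /\ (w <-> u)) = 1 − |0.278 − 0.000| = 1 − 0.278 = 0.722

0.722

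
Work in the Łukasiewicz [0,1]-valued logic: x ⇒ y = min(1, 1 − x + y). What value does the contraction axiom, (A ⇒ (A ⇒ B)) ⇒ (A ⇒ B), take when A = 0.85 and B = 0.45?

A ⇒ B = min(1, 1 − 0.85 + 0.45) = min(1, 0.60) = 0.60
A ⇒ (A ⇒ B) = min(1, 1 − 0.85 + 0.60) = min(1, 0.75) = 0.75
(A ⇒ (A ⇒ B)) ⇒ (A ⇒ B) = min(1, 1 − 0.75 + 0.60) = min(1, 0.85) = 0.85
(The value 0.85 < 1 shows this instance is not satisfied; fails in Ł∞ (the t-norm is not idempotent).)

0.85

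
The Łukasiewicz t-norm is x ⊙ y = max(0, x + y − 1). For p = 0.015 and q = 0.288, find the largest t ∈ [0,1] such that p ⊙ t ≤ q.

1.000

The residuum of the Łukasiewicz t-norm gives the supremum: min(1, 1 − 0.015 + 0.288).
1 − 0.015 + 0.288 = 1.273, so t = min(1, 1.273) = 1.000.
Check: 0.015 ⊙ 1.000 = max(0, 0.015) = 0.015 ≤ 0.288.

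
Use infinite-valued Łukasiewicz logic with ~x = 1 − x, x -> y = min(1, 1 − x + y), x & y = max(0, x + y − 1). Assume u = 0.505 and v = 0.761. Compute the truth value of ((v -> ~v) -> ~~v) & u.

0.505

~v = 1 − 0.761 = 0.239
v -> ~v = min(1, 1 − 0.761 + 0.239) = min(1, 0.478) = 0.478
~~v = 1 − 0.239 = 0.761
(v -> ~v) -> ~~v = min(1, 1 − 0.478 + 0.761) = min(1, 1.283) = 1.000
((v -> ~v) -> ~~v) & u = max(0, 1.000 + 0.505 − 1) = max(0, 0.505) = 0.505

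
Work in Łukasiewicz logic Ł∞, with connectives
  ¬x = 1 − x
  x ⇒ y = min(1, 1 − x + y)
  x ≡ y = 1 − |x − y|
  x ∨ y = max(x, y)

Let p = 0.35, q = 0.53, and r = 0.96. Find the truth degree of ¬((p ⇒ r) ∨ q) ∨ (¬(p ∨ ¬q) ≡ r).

p ⇒ r = min(1, 1 − 0.35 + 0.96) = min(1, 1.61) = 1.00
(p ⇒ r) ∨ q = max(1.00, 0.53) = 1.00
¬((p ⇒ r) ∨ q) = 1 − 1.00 = 0.00
¬q = 1 − 0.53 = 0.47
p ∨ ¬q = max(0.35, 0.47) = 0.47
¬(p ∨ ¬q) = 1 − 0.47 = 0.53
¬(p ∨ ¬q) ≡ r = 1 − |0.53 − 0.96| = 1 − 0.43 = 0.57
¬((p ⇒ r) ∨ q) ∨ (¬(p ∨ ¬q) ≡ r) = max(0.00, 0.57) = 0.57

0.57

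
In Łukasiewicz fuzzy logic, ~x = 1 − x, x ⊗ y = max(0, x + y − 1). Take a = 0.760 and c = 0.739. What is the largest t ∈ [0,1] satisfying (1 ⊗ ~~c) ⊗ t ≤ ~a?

0.501

~c = 1 − 0.739 = 0.261
~~c = 1 − 0.261 = 0.739
1 ⊗ ~~c = max(0, 1.000 + 0.739 − 1) = max(0, 0.739) = 0.739
So the left factor is 1 ⊗ ~~c = 0.739.
~a = 1 − 0.760 = 0.240
So the right-hand bound is ~a = 0.240.
The residuum of the Łukasiewicz t-norm gives the supremum: min(1, 1 − 0.739 + 0.240).
1 − 0.739 + 0.240 = 0.501, so t = min(1, 0.501) = 0.501.
Check: 0.739 ⊗ 0.501 = max(0, 0.240) = 0.240 ≤ 0.240.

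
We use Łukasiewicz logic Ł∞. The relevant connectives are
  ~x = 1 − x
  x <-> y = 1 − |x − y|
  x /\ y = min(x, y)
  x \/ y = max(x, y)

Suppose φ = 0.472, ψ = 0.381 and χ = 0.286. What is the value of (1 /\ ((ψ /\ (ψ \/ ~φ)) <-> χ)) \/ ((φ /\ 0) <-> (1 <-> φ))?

0.905

~φ = 1 − 0.472 = 0.528
ψ \/ ~φ = max(0.381, 0.528) = 0.528
ψ /\ (ψ \/ ~φ) = min(0.381, 0.528) = 0.381
(ψ /\ (ψ \/ ~φ)) <-> χ = 1 − |0.381 − 0.286| = 1 − 0.095 = 0.905
1 /\ ((ψ /\ (ψ \/ ~φ)) <-> χ) = min(1.000, 0.905) = 0.905
φ /\ 0 = min(0.472, 0.000) = 0.000
1 <-> φ = 1 − |1.000 − 0.472| = 1 − 0.528 = 0.472
(φ /\ 0) <-> (1 <-> φ) = 1 − |0.000 − 0.472| = 1 − 0.472 = 0.528
(1 /\ ((ψ /\ (ψ \/ ~φ)) <-> χ)) \/ ((φ /\ 0) <-> (1 <-> φ)) = max(0.905, 0.528) = 0.905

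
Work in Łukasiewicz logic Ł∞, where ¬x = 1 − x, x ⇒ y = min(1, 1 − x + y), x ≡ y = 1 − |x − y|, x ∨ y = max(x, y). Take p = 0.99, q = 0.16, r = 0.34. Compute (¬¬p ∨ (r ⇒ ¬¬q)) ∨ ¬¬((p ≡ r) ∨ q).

¬p = 1 − 0.99 = 0.01
¬¬p = 1 − 0.01 = 0.99
¬q = 1 − 0.16 = 0.84
¬¬q = 1 − 0.84 = 0.16
r ⇒ ¬¬q = min(1, 1 − 0.34 + 0.16) = min(1, 0.82) = 0.82
¬¬p ∨ (r ⇒ ¬¬q) = max(0.99, 0.82) = 0.99
p ≡ r = 1 − |0.99 − 0.34| = 1 − 0.65 = 0.35
(p ≡ r) ∨ q = max(0.35, 0.16) = 0.35
¬((p ≡ r) ∨ q) = 1 − 0.35 = 0.65
¬¬((p ≡ r) ∨ q) = 1 − 0.65 = 0.35
(¬¬p ∨ (r ⇒ ¬¬q)) ∨ ¬¬((p ≡ r) ∨ q) = max(0.99, 0.35) = 0.99

0.99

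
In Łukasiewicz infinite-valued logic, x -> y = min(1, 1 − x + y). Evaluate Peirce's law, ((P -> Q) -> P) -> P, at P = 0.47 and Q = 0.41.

P -> Q = min(1, 1 − 0.47 + 0.41) = min(1, 0.94) = 0.94
(P -> Q) -> P = min(1, 1 − 0.94 + 0.47) = min(1, 0.53) = 0.53
((P -> Q) -> P) -> P = min(1, 1 − 0.53 + 0.47) = min(1, 0.94) = 0.94
(The value 0.94 < 1 shows this instance is not satisfied; not a Ł∞-tautology in general.)

0.94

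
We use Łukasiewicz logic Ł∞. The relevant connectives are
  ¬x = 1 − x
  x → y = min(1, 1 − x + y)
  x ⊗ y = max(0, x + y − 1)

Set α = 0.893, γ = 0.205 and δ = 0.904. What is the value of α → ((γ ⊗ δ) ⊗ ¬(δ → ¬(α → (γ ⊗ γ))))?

0.107

γ ⊗ δ = max(0, 0.205 + 0.904 − 1) = max(0, 0.109) = 0.109
γ ⊗ γ = max(0, 0.205 + 0.205 − 1) = max(0, -0.590) = 0.000
α → (γ ⊗ γ) = min(1, 1 − 0.893 + 0.000) = min(1, 0.107) = 0.107
¬(α → (γ ⊗ γ)) = 1 − 0.107 = 0.893
δ → ¬(α → (γ ⊗ γ)) = min(1, 1 − 0.904 + 0.893) = min(1, 0.989) = 0.989
¬(δ → ¬(α → (γ ⊗ γ))) = 1 − 0.989 = 0.011
(γ ⊗ δ) ⊗ ¬(δ → ¬(α → (γ ⊗ γ))) = max(0, 0.109 + 0.011 − 1) = max(0, -0.880) = 0.000
α → ((γ ⊗ δ) ⊗ ¬(δ → ¬(α → (γ ⊗ γ)))) = min(1, 1 − 0.893 + 0.000) = min(1, 0.107) = 0.107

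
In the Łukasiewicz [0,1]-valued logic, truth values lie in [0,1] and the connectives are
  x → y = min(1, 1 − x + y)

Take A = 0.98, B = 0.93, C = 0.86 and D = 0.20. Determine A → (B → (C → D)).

C → D = min(1, 1 − 0.86 + 0.20) = min(1, 0.34) = 0.34
B → (C → D) = min(1, 1 − 0.93 + 0.34) = min(1, 0.41) = 0.41
A → (B → (C → D)) = min(1, 1 − 0.98 + 0.41) = min(1, 0.43) = 0.43

0.43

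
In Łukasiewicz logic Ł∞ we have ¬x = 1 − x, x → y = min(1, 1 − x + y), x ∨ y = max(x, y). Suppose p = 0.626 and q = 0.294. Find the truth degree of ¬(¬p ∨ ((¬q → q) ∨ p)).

0.374

¬p = 1 − 0.626 = 0.374
¬q = 1 − 0.294 = 0.706
¬q → q = min(1, 1 − 0.706 + 0.294) = min(1, 0.588) = 0.588
(¬q → q) ∨ p = max(0.588, 0.626) = 0.626
¬p ∨ ((¬q → q) ∨ p) = max(0.374, 0.626) = 0.626
¬(¬p ∨ ((¬q → q) ∨ p)) = 1 − 0.626 = 0.374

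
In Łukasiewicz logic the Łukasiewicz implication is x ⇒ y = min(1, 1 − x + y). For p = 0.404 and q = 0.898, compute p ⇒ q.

p ⇒ q = min(1, 1 − 0.404 + 0.898) = min(1, 1.494) = 1.000
For comparison, the Gödel implication (1 if x ≤ y else y) would give 1.000.

1.000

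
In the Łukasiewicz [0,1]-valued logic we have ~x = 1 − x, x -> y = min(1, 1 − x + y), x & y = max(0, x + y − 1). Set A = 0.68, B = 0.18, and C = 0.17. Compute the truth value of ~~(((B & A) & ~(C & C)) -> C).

B & A = max(0, 0.18 + 0.68 − 1) = max(0, -0.14) = 0.00
C & C = max(0, 0.17 + 0.17 − 1) = max(0, -0.66) = 0.00
~(C & C) = 1 − 0.00 = 1.00
(B & A) & ~(C & C) = max(0, 0.00 + 1.00 − 1) = max(0, 0.00) = 0.00
((B & A) & ~(C & C)) -> C = min(1, 1 − 0.00 + 0.17) = min(1, 1.17) = 1.00
~(((B & A) & ~(C & C)) -> C) = 1 − 1.00 = 0.00
~~(((B & A) & ~(C & C)) -> C) = 1 − 0.00 = 1.00

1.00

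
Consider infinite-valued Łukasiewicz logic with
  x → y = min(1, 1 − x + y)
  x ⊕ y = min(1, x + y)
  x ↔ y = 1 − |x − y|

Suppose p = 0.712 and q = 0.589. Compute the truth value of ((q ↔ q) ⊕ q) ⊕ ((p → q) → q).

1.000

q ↔ q = 1 − |0.589 − 0.589| = 1 − 0.000 = 1.000
(q ↔ q) ⊕ q = min(1, 1.000 + 0.589) = min(1, 1.589) = 1.000
p → q = min(1, 1 − 0.712 + 0.589) = min(1, 0.877) = 0.877
(p → q) → q = min(1, 1 − 0.877 + 0.589) = min(1, 0.712) = 0.712
((q ↔ q) ⊕ q) ⊕ ((p → q) → q) = min(1, 1.000 + 0.712) = min(1, 1.712) = 1.000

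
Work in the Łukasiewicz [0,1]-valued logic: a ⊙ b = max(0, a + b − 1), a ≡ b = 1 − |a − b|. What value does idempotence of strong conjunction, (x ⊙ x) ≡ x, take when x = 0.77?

0.77

x ⊙ x = max(0, 0.77 + 0.77 − 1) = max(0, 0.54) = 0.54
(x ⊙ x) ≡ x = 1 − |0.54 − 0.77| = 1 − 0.23 = 0.77
(The value 0.77 < 1 shows this instance is not satisfied; fails in Ł∞ since a ⊗ a = max(0, 2a−1) ≠ a in general.)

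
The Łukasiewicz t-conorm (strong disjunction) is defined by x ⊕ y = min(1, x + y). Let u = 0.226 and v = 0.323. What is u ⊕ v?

u ⊕ v = min(1, 0.226 + 0.323) = min(1, 0.549) = 0.549
For comparison, the Gödel t-conorm max(x, y) would give 0.323.

0.549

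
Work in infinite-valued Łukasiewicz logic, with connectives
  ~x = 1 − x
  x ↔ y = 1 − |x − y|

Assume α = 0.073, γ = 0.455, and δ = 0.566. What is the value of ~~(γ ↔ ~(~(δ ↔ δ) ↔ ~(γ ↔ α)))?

0.927

δ ↔ δ = 1 − |0.566 − 0.566| = 1 − 0.000 = 1.000
~(δ ↔ δ) = 1 − 1.000 = 0.000
γ ↔ α = 1 − |0.455 − 0.073| = 1 − 0.382 = 0.618
~(γ ↔ α) = 1 − 0.618 = 0.382
~(δ ↔ δ) ↔ ~(γ ↔ α) = 1 − |0.000 − 0.382| = 1 − 0.382 = 0.618
~(~(δ ↔ δ) ↔ ~(γ ↔ α)) = 1 − 0.618 = 0.382
γ ↔ ~(~(δ ↔ δ) ↔ ~(γ ↔ α)) = 1 − |0.455 − 0.382| = 1 − 0.073 = 0.927
~(γ ↔ ~(~(δ ↔ δ) ↔ ~(γ ↔ α))) = 1 − 0.927 = 0.073
~~(γ ↔ ~(~(δ ↔ δ) ↔ ~(γ ↔ α))) = 1 − 0.073 = 0.927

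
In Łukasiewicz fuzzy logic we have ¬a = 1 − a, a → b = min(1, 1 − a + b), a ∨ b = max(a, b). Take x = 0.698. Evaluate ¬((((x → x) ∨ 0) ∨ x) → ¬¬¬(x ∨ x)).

x → x = min(1, 1 − 0.698 + 0.698) = min(1, 1.000) = 1.000
(x → x) ∨ 0 = max(1.000, 0.000) = 1.000
((x → x) ∨ 0) ∨ x = max(1.000, 0.698) = 1.000
x ∨ x = max(0.698, 0.698) = 0.698
¬(x ∨ x) = 1 − 0.698 = 0.302
¬¬(x ∨ x) = 1 − 0.302 = 0.698
¬¬¬(x ∨ x) = 1 − 0.698 = 0.302
(((x → x) ∨ 0) ∨ x) → ¬¬¬(x ∨ x) = min(1, 1 − 1.000 + 0.302) = min(1, 0.302) = 0.302
¬((((x → x) ∨ 0) ∨ x) → ¬¬¬(x ∨ x)) = 1 − 0.302 = 0.698

0.698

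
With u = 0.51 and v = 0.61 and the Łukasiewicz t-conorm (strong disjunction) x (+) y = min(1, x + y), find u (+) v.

u (+) v = min(1, 0.51 + 0.61) = min(1, 1.12) = 1.00
For comparison, the Gödel t-conorm max(x, y) would give 0.61.

1.00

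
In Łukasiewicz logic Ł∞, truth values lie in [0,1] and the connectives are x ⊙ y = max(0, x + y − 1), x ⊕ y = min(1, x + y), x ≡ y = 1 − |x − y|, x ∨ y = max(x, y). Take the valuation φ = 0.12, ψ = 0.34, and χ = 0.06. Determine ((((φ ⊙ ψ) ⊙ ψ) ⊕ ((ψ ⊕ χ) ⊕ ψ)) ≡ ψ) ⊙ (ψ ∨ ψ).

0.00

φ ⊙ ψ = max(0, 0.12 + 0.34 − 1) = max(0, -0.54) = 0.00
(φ ⊙ ψ) ⊙ ψ = max(0, 0.00 + 0.34 − 1) = max(0, -0.66) = 0.00
ψ ⊕ χ = min(1, 0.34 + 0.06) = min(1, 0.40) = 0.40
(ψ ⊕ χ) ⊕ ψ = min(1, 0.40 + 0.34) = min(1, 0.74) = 0.74
((φ ⊙ ψ) ⊙ ψ) ⊕ ((ψ ⊕ χ) ⊕ ψ) = min(1, 0.00 + 0.74) = min(1, 0.74) = 0.74
(((φ ⊙ ψ) ⊙ ψ) ⊕ ((ψ ⊕ χ) ⊕ ψ)) ≡ ψ = 1 − |0.74 − 0.34| = 1 − 0.40 = 0.60
ψ ∨ ψ = max(0.34, 0.34) = 0.34
((((φ ⊙ ψ) ⊙ ψ) ⊕ ((ψ ⊕ χ) ⊕ ψ)) ≡ ψ) ⊙ (ψ ∨ ψ) = max(0, 0.60 + 0.34 − 1) = max(0, -0.06) = 0.00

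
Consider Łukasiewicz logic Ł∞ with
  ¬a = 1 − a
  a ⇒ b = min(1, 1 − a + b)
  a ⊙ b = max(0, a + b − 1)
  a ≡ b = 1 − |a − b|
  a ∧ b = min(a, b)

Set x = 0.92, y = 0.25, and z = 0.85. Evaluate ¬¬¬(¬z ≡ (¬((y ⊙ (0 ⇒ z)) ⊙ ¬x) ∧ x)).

¬z = 1 − 0.85 = 0.15
0 ⇒ z = min(1, 1 − 0.00 + 0.85) = min(1, 1.85) = 1.00
y ⊙ (0 ⇒ z) = max(0, 0.25 + 1.00 − 1) = max(0, 0.25) = 0.25
¬x = 1 − 0.92 = 0.08
(y ⊙ (0 ⇒ z)) ⊙ ¬x = max(0, 0.25 + 0.08 − 1) = max(0, -0.67) = 0.00
¬((y ⊙ (0 ⇒ z)) ⊙ ¬x) = 1 − 0.00 = 1.00
¬((y ⊙ (0 ⇒ z)) ⊙ ¬x) ∧ x = min(1.00, 0.92) = 0.92
¬z ≡ (¬((y ⊙ (0 ⇒ z)) ⊙ ¬x) ∧ x) = 1 − |0.15 − 0.92| = 1 − 0.77 = 0.23
¬(¬z ≡ (¬((y ⊙ (0 ⇒ z)) ⊙ ¬x) ∧ x)) = 1 − 0.23 = 0.77
¬¬(¬z ≡ (¬((y ⊙ (0 ⇒ z)) ⊙ ¬x) ∧ x)) = 1 − 0.77 = 0.23
¬¬¬(¬z ≡ (¬((y ⊙ (0 ⇒ z)) ⊙ ¬x) ∧ x)) = 1 − 0.23 = 0.77

0.77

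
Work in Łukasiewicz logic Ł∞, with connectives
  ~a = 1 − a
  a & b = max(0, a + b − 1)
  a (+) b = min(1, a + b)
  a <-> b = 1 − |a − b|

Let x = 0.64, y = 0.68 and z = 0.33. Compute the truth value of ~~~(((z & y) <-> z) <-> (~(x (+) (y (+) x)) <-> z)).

0.01

z & y = max(0, 0.33 + 0.68 − 1) = max(0, 0.01) = 0.01
(z & y) <-> z = 1 − |0.01 − 0.33| = 1 − 0.32 = 0.68
y (+) x = min(1, 0.68 + 0.64) = min(1, 1.32) = 1.00
x (+) (y (+) x) = min(1, 0.64 + 1.00) = min(1, 1.64) = 1.00
~(x (+) (y (+) x)) = 1 − 1.00 = 0.00
~(x (+) (y (+) x)) <-> z = 1 − |0.00 − 0.33| = 1 − 0.33 = 0.67
((z & y) <-> z) <-> (~(x (+) (y (+) x)) <-> z) = 1 − |0.68 − 0.67| = 1 − 0.01 = 0.99
~(((z & y) <-> z) <-> (~(x (+) (y (+) x)) <-> z)) = 1 − 0.99 = 0.01
~~(((z & y) <-> z) <-> (~(x (+) (y (+) x)) <-> z)) = 1 − 0.01 = 0.99
~~~(((z & y) <-> z) <-> (~(x (+) (y (+) x)) <-> z)) = 1 − 0.99 = 0.01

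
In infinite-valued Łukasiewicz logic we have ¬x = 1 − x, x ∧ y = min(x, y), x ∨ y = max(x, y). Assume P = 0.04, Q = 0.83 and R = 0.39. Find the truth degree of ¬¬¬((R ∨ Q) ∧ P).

0.96

R ∨ Q = max(0.39, 0.83) = 0.83
(R ∨ Q) ∧ P = min(0.83, 0.04) = 0.04
¬((R ∨ Q) ∧ P) = 1 − 0.04 = 0.96
¬¬((R ∨ Q) ∧ P) = 1 − 0.96 = 0.04
¬¬¬((R ∨ Q) ∧ P) = 1 − 0.04 = 0.96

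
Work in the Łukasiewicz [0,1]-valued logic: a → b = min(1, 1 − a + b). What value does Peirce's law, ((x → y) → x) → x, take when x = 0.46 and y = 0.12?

x → y = min(1, 1 − 0.46 + 0.12) = min(1, 0.66) = 0.66
(x → y) → x = min(1, 1 − 0.66 + 0.46) = min(1, 0.80) = 0.80
((x → y) → x) → x = min(1, 1 − 0.80 + 0.46) = min(1, 0.66) = 0.66
(The value 0.66 < 1 shows this instance is not satisfied; not a Ł∞-tautology in general.)

0.66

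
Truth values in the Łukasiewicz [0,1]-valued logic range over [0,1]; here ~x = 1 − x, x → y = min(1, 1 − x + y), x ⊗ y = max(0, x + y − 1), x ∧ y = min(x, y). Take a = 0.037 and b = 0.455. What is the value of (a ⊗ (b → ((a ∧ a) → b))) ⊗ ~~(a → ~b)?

a ∧ a = min(0.037, 0.037) = 0.037
(a ∧ a) → b = min(1, 1 − 0.037 + 0.455) = min(1, 1.418) = 1.000
b → ((a ∧ a) → b) = min(1, 1 − 0.455 + 1.000) = min(1, 1.545) = 1.000
a ⊗ (b → ((a ∧ a) → b)) = max(0, 0.037 + 1.000 − 1) = max(0, 0.037) = 0.037
~b = 1 − 0.455 = 0.545
a → ~b = min(1, 1 − 0.037 + 0.545) = min(1, 1.508) = 1.000
~(a → ~b) = 1 − 1.000 = 0.000
~~(a → ~b) = 1 − 0.000 = 1.000
(a ⊗ (b → ((a ∧ a) → b))) ⊗ ~~(a → ~b) = max(0, 0.037 + 1.000 − 1) = max(0, 0.037) = 0.037

0.037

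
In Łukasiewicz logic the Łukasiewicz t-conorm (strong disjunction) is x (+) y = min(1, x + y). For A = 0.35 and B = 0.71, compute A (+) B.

A (+) B = min(1, 0.35 + 0.71) = min(1, 1.06) = 1.00
For comparison, the Gödel t-conorm max(x, y) would give 0.71.

1.00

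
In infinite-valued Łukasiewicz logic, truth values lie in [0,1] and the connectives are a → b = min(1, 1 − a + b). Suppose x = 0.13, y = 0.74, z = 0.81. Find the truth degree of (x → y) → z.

x → y = min(1, 1 − 0.13 + 0.74) = min(1, 1.61) = 1.00
(x → y) → z = min(1, 1 − 1.00 + 0.81) = min(1, 0.81) = 0.81

0.81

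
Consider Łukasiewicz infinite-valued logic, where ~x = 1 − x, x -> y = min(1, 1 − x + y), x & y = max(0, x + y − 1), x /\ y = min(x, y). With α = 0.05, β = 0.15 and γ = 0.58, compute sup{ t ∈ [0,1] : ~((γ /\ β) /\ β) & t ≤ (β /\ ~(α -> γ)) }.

γ /\ β = min(0.58, 0.15) = 0.15
(γ /\ β) /\ β = min(0.15, 0.15) = 0.15
~((γ /\ β) /\ β) = 1 − 0.15 = 0.85
So the left factor is ~((γ /\ β) /\ β) = 0.85.
α -> γ = min(1, 1 − 0.05 + 0.58) = min(1, 1.53) = 1.00
~(α -> γ) = 1 − 1.00 = 0.00
β /\ ~(α -> γ) = min(0.15, 0.00) = 0.00
So the right-hand bound is β /\ ~(α -> γ) = 0.00.
The residuum of the Łukasiewicz t-norm gives the supremum: min(1, 1 − 0.85 + 0.00).
1 − 0.85 + 0.00 = 0.15, so t = min(1, 0.15) = 0.15.
Check: 0.85 & 0.15 = max(0, 0.00) = 0.00 ≤ 0.00.

0.15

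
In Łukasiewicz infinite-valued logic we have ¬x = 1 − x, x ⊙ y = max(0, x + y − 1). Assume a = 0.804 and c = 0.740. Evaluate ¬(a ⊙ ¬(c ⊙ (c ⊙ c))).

0.416

c ⊙ c = max(0, 0.740 + 0.740 − 1) = max(0, 0.480) = 0.480
c ⊙ (c ⊙ c) = max(0, 0.740 + 0.480 − 1) = max(0, 0.220) = 0.220
¬(c ⊙ (c ⊙ c)) = 1 − 0.220 = 0.780
a ⊙ ¬(c ⊙ (c ⊙ c)) = max(0, 0.804 + 0.780 − 1) = max(0, 0.584) = 0.584
¬(a ⊙ ¬(c ⊙ (c ⊙ c))) = 1 − 0.584 = 0.416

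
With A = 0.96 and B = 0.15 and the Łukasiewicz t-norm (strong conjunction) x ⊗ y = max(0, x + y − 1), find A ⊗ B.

0.11

A ⊗ B = max(0, 0.96 + 0.15 − 1) = max(0, 0.11) = 0.11
For comparison, the Gödel (minimum) t-norm min(x, y) would give 0.15.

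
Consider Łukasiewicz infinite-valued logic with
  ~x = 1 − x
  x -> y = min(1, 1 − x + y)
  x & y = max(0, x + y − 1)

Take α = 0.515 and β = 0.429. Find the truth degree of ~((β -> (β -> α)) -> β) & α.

β -> α = min(1, 1 − 0.429 + 0.515) = min(1, 1.086) = 1.000
β -> (β -> α) = min(1, 1 − 0.429 + 1.000) = min(1, 1.571) = 1.000
(β -> (β -> α)) -> β = min(1, 1 − 1.000 + 0.429) = min(1, 0.429) = 0.429
~((β -> (β -> α)) -> β) = 1 − 0.429 = 0.571
~((β -> (β -> α)) -> β) & α = max(0, 0.571 + 0.515 − 1) = max(0, 0.086) = 0.086

0.086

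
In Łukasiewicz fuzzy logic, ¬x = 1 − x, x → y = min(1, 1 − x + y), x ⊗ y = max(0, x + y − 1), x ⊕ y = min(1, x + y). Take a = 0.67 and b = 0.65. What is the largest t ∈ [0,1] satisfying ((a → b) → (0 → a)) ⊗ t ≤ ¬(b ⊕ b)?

a → b = min(1, 1 − 0.67 + 0.65) = min(1, 0.98) = 0.98
0 → a = min(1, 1 − 0.00 + 0.67) = min(1, 1.67) = 1.00
(a → b) → (0 → a) = min(1, 1 − 0.98 + 1.00) = min(1, 1.02) = 1.00
So the left factor is (a → b) → (0 → a) = 1.00.
b ⊕ b = min(1, 0.65 + 0.65) = min(1, 1.30) = 1.00
¬(b ⊕ b) = 1 − 1.00 = 0.00
So the right-hand bound is ¬(b ⊕ b) = 0.00.
The residuum of the Łukasiewicz t-norm gives the supremum: min(1, 1 − 1.00 + 0.00).
1 − 1.00 + 0.00 = 0.00, so t = min(1, 0.00) = 0.00.
Check: 1.00 ⊗ 0.00 = max(0, 0.00) = 0.00 ≤ 0.00.

0.00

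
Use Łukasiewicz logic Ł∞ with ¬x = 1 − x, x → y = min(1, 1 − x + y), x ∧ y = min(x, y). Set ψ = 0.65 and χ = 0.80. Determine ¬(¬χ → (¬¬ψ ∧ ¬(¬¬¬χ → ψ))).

¬χ = 1 − 0.80 = 0.20
¬ψ = 1 − 0.65 = 0.35
¬¬ψ = 1 − 0.35 = 0.65
¬¬χ = 1 − 0.20 = 0.80
¬¬¬χ = 1 − 0.80 = 0.20
¬¬¬χ → ψ = min(1, 1 − 0.20 + 0.65) = min(1, 1.45) = 1.00
¬(¬¬¬χ → ψ) = 1 − 1.00 = 0.00
¬¬ψ ∧ ¬(¬¬¬χ → ψ) = min(0.65, 0.00) = 0.00
¬χ → (¬¬ψ ∧ ¬(¬¬¬χ → ψ)) = min(1, 1 − 0.20 + 0.00) = min(1, 0.80) = 0.80
¬(¬χ → (¬¬ψ ∧ ¬(¬¬¬χ → ψ))) = 1 − 0.80 = 0.20

0.20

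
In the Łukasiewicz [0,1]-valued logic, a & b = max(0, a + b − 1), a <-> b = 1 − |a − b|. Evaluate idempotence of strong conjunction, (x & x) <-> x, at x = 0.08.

x & x = max(0, 0.08 + 0.08 − 1) = max(0, -0.84) = 0.00
(x & x) <-> x = 1 − |0.00 − 0.08| = 1 − 0.08 = 0.92
(The value 0.92 < 1 shows this instance is not satisfied; fails in Ł∞ since a ⊗ a = max(0, 2a−1) ≠ a in general.)

0.92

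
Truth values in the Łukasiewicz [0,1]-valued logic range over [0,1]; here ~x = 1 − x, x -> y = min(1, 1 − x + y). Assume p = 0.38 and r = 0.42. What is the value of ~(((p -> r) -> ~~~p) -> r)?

0.20

p -> r = min(1, 1 − 0.38 + 0.42) = min(1, 1.04) = 1.00
~p = 1 − 0.38 = 0.62
~~p = 1 − 0.62 = 0.38
~~~p = 1 − 0.38 = 0.62
(p -> r) -> ~~~p = min(1, 1 − 1.00 + 0.62) = min(1, 0.62) = 0.62
((p -> r) -> ~~~p) -> r = min(1, 1 − 0.62 + 0.42) = min(1, 0.80) = 0.80
~(((p -> r) -> ~~~p) -> r) = 1 − 0.80 = 0.20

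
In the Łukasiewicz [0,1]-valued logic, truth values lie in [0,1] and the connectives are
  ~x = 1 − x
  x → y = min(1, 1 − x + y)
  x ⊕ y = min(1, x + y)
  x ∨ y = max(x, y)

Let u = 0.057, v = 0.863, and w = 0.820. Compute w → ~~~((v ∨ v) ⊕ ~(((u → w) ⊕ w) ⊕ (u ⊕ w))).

v ∨ v = max(0.863, 0.863) = 0.863
u → w = min(1, 1 − 0.057 + 0.820) = min(1, 1.763) = 1.000
(u → w) ⊕ w = min(1, 1.000 + 0.820) = min(1, 1.820) = 1.000
u ⊕ w = min(1, 0.057 + 0.820) = min(1, 0.877) = 0.877
((u → w) ⊕ w) ⊕ (u ⊕ w) = min(1, 1.000 + 0.877) = min(1, 1.877) = 1.000
~(((u → w) ⊕ w) ⊕ (u ⊕ w)) = 1 − 1.000 = 0.000
(v ∨ v) ⊕ ~(((u → w) ⊕ w) ⊕ (u ⊕ w)) = min(1, 0.863 + 0.000) = min(1, 0.863) = 0.863
~((v ∨ v) ⊕ ~(((u → w) ⊕ w) ⊕ (u ⊕ w))) = 1 − 0.863 = 0.137
~~((v ∨ v) ⊕ ~(((u → w) ⊕ w) ⊕ (u ⊕ w))) = 1 − 0.137 = 0.863
~~~((v ∨ v) ⊕ ~(((u → w) ⊕ w) ⊕ (u ⊕ w))) = 1 − 0.863 = 0.137
w → ~~~((v ∨ v) ⊕ ~(((u → w) ⊕ w) ⊕ (u ⊕ w))) = min(1, 1 − 0.820 + 0.137) = min(1, 0.317) = 0.317

0.317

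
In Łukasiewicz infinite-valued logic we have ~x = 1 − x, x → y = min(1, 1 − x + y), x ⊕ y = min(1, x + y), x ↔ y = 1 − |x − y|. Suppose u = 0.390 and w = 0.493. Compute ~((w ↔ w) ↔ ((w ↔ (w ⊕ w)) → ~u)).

0.000

w ↔ w = 1 − |0.493 − 0.493| = 1 − 0.000 = 1.000
w ⊕ w = min(1, 0.493 + 0.493) = min(1, 0.986) = 0.986
w ↔ (w ⊕ w) = 1 − |0.493 − 0.986| = 1 − 0.493 = 0.507
~u = 1 − 0.390 = 0.610
(w ↔ (w ⊕ w)) → ~u = min(1, 1 − 0.507 + 0.610) = min(1, 1.103) = 1.000
(w ↔ w) ↔ ((w ↔ (w ⊕ w)) → ~u) = 1 − |1.000 − 1.000| = 1 − 0.000 = 1.000
~((w ↔ w) ↔ ((w ↔ (w ⊕ w)) → ~u)) = 1 − 1.000 = 0.000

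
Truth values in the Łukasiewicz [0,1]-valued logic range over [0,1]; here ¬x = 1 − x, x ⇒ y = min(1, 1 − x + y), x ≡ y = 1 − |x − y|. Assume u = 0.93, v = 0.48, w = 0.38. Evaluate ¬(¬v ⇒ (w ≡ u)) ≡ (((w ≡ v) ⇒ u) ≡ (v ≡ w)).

¬v = 1 − 0.48 = 0.52
w ≡ u = 1 − |0.38 − 0.93| = 1 − 0.55 = 0.45
¬v ⇒ (w ≡ u) = min(1, 1 − 0.52 + 0.45) = min(1, 0.93) = 0.93
¬(¬v ⇒ (w ≡ u)) = 1 − 0.93 = 0.07
w ≡ v = 1 − |0.38 − 0.48| = 1 − 0.10 = 0.90
(w ≡ v) ⇒ u = min(1, 1 − 0.90 + 0.93) = min(1, 1.03) = 1.00
v ≡ w = 1 − |0.48 − 0.38| = 1 − 0.10 = 0.90
((w ≡ v) ⇒ u) ≡ (v ≡ w) = 1 − |1.00 − 0.90| = 1 − 0.10 = 0.90
¬(¬v ⇒ (w ≡ u)) ≡ (((w ≡ v) ⇒ u) ≡ (v ≡ w)) = 1 − |0.07 − 0.90| = 1 − 0.83 = 0.17

0.17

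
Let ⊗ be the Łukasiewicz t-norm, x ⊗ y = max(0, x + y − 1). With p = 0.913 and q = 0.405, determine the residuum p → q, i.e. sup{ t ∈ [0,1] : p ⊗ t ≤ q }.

The residuum of the Łukasiewicz t-norm gives the supremum: min(1, 1 − 0.913 + 0.405).
1 − 0.913 + 0.405 = 0.492, so t = min(1, 0.492) = 0.492.
Check: 0.913 ⊗ 0.492 = max(0, 0.405) = 0.405 ≤ 0.405.

0.492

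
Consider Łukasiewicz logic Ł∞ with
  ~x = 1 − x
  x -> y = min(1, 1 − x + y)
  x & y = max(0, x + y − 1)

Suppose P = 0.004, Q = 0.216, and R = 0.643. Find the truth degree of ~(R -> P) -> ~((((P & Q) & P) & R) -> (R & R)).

R -> P = min(1, 1 − 0.643 + 0.004) = min(1, 0.361) = 0.361
~(R -> P) = 1 − 0.361 = 0.639
P & Q = max(0, 0.004 + 0.216 − 1) = max(0, -0.780) = 0.000
(P & Q) & P = max(0, 0.000 + 0.004 − 1) = max(0, -0.996) = 0.000
((P & Q) & P) & R = max(0, 0.000 + 0.643 − 1) = max(0, -0.357) = 0.000
R & R = max(0, 0.643 + 0.643 − 1) = max(0, 0.286) = 0.286
(((P & Q) & P) & R) -> (R & R) = min(1, 1 − 0.000 + 0.286) = min(1, 1.286) = 1.000
~((((P & Q) & P) & R) -> (R & R)) = 1 − 1.000 = 0.000
~(R -> P) -> ~((((P & Q) & P) & R) -> (R & R)) = min(1, 1 − 0.639 + 0.000) = min(1, 0.361) = 0.361

0.361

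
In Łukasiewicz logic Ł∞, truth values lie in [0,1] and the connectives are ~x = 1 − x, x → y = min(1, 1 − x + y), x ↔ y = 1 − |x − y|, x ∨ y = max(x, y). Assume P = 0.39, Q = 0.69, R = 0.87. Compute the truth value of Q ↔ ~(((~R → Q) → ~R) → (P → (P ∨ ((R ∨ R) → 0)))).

0.31

~R = 1 − 0.87 = 0.13
~R → Q = min(1, 1 − 0.13 + 0.69) = min(1, 1.56) = 1.00
(~R → Q) → ~R = min(1, 1 − 1.00 + 0.13) = min(1, 0.13) = 0.13
R ∨ R = max(0.87, 0.87) = 0.87
(R ∨ R) → 0 = min(1, 1 − 0.87 + 0.00) = min(1, 0.13) = 0.13
P ∨ ((R ∨ R) → 0) = max(0.39, 0.13) = 0.39
P → (P ∨ ((R ∨ R) → 0)) = min(1, 1 − 0.39 + 0.39) = min(1, 1.00) = 1.00
((~R → Q) → ~R) → (P → (P ∨ ((R ∨ R) → 0))) = min(1, 1 − 0.13 + 1.00) = min(1, 1.87) = 1.00
~(((~R → Q) → ~R) → (P → (P ∨ ((R ∨ R) → 0)))) = 1 − 1.00 = 0.00
Q ↔ ~(((~R → Q) → ~R) → (P → (P ∨ ((R ∨ R) → 0)))) = 1 − |0.69 − 0.00| = 1 − 0.69 = 0.31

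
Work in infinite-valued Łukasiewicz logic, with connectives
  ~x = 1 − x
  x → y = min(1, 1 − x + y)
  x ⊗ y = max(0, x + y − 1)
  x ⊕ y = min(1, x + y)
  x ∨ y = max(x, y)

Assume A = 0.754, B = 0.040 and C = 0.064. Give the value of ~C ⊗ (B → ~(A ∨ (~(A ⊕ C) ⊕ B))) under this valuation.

~C = 1 − 0.064 = 0.936
A ⊕ C = min(1, 0.754 + 0.064) = min(1, 0.818) = 0.818
~(A ⊕ C) = 1 − 0.818 = 0.182
~(A ⊕ C) ⊕ B = min(1, 0.182 + 0.040) = min(1, 0.222) = 0.222
A ∨ (~(A ⊕ C) ⊕ B) = max(0.754, 0.222) = 0.754
~(A ∨ (~(A ⊕ C) ⊕ B)) = 1 − 0.754 = 0.246
B → ~(A ∨ (~(A ⊕ C) ⊕ B)) = min(1, 1 − 0.040 + 0.246) = min(1, 1.206) = 1.000
~C ⊗ (B → ~(A ∨ (~(A ⊕ C) ⊕ B))) = max(0, 0.936 + 1.000 − 1) = max(0, 0.936) = 0.936

0.936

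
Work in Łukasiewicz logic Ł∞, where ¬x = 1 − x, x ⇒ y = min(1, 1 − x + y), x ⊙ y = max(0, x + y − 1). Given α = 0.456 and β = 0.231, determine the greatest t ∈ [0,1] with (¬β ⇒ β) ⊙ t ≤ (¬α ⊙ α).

¬β = 1 − 0.231 = 0.769
¬β ⇒ β = min(1, 1 − 0.769 + 0.231) = min(1, 0.462) = 0.462
So the left factor is ¬β ⇒ β = 0.462.
¬α = 1 − 0.456 = 0.544
¬α ⊙ α = max(0, 0.544 + 0.456 − 1) = max(0, 0.000) = 0.000
So the right-hand bound is ¬α ⊙ α = 0.000.
The residuum of the Łukasiewicz t-norm gives the supremum: min(1, 1 − 0.462 + 0.000).
1 − 0.462 + 0.000 = 0.538, so t = min(1, 0.538) = 0.538.
Check: 0.462 ⊙ 0.538 = max(0, 0.000) = 0.000 ≤ 0.000.

0.538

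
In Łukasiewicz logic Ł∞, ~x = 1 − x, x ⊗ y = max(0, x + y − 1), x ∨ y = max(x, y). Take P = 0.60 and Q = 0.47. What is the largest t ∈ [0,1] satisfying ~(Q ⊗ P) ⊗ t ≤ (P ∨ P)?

Q ⊗ P = max(0, 0.47 + 0.60 − 1) = max(0, 0.07) = 0.07
~(Q ⊗ P) = 1 − 0.07 = 0.93
So the left factor is ~(Q ⊗ P) = 0.93.
P ∨ P = max(0.60, 0.60) = 0.60
So the right-hand bound is P ∨ P = 0.60.
The residuum of the Łukasiewicz t-norm gives the supremum: min(1, 1 − 0.93 + 0.60).
1 − 0.93 + 0.60 = 0.67, so t = min(1, 0.67) = 0.67.
Check: 0.93 ⊗ 0.67 = max(0, 0.60) = 0.60 ≤ 0.60.

0.67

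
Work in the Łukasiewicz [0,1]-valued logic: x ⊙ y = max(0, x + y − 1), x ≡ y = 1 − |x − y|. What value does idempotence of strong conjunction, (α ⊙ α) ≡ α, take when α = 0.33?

α ⊙ α = max(0, 0.33 + 0.33 − 1) = max(0, -0.34) = 0.00
(α ⊙ α) ≡ α = 1 − |0.00 − 0.33| = 1 − 0.33 = 0.67
(The value 0.67 < 1 shows this instance is not satisfied; fails in Ł∞ since a ⊗ a = max(0, 2a−1) ≠ a in general.)

0.67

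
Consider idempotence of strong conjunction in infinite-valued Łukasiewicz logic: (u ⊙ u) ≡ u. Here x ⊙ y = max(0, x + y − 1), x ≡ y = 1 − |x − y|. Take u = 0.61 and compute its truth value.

u ⊙ u = max(0, 0.61 + 0.61 − 1) = max(0, 0.22) = 0.22
(u ⊙ u) ≡ u = 1 − |0.22 − 0.61| = 1 − 0.39 = 0.61
(The value 0.61 < 1 shows this instance is not satisfied; fails in Ł∞ since a ⊗ a = max(0, 2a−1) ≠ a in general.)

0.61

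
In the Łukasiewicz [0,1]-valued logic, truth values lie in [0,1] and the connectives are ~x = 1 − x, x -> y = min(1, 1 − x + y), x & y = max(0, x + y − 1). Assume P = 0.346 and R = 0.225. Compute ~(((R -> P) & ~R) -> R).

0.550

R -> P = min(1, 1 − 0.225 + 0.346) = min(1, 1.121) = 1.000
~R = 1 − 0.225 = 0.775
(R -> P) & ~R = max(0, 1.000 + 0.775 − 1) = max(0, 0.775) = 0.775
((R -> P) & ~R) -> R = min(1, 1 − 0.775 + 0.225) = min(1, 0.450) = 0.450
~(((R -> P) & ~R) -> R) = 1 − 0.450 = 0.550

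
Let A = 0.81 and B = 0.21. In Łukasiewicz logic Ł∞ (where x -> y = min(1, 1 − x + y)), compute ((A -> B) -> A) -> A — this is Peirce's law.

A -> B = min(1, 1 − 0.81 + 0.21) = min(1, 0.40) = 0.40
(A -> B) -> A = min(1, 1 − 0.40 + 0.81) = min(1, 1.41) = 1.00
((A -> B) -> A) -> A = min(1, 1 − 1.00 + 0.81) = min(1, 0.81) = 0.81
(The value 0.81 < 1 shows this instance is not satisfied; not a Ł∞-tautology in general.)

0.81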